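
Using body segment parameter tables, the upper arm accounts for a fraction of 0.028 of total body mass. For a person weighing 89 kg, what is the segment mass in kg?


m_segment = body_mass * fraction
m_segment = 89 * 0.028
m_segment = 2.4920


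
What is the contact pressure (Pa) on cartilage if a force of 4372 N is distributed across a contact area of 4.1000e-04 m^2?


P = F / A
P = 4372 / 4.1000e-04
P = 1.0663e+07


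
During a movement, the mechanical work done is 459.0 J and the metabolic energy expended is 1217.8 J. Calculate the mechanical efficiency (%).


eta = (W_mech / E_meta) * 100
eta = (459.0 / 1217.8) * 100
ratio = 0.3769
eta = 37.6909


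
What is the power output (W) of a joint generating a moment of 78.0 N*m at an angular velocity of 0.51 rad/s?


P = M * omega
P = 78.0 * 0.51
P = 39.7800


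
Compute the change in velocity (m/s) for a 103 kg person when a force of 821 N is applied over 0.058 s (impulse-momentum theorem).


J = F * dt = 821 * 0.058 = 47.6180 N*s
delta_v = J / m
delta_v = 47.6180 / 103
delta_v = 0.4623


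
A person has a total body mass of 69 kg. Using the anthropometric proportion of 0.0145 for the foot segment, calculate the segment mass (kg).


m_segment = body_mass * fraction
m_segment = 69 * 0.0145
m_segment = 1.0005


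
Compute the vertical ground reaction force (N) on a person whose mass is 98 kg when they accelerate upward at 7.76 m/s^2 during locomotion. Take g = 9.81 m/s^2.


GRF = m * (g + a)
GRF = 98 * (9.81 + 7.76)
GRF = 98 * 17.5700
GRF = 1721.8600


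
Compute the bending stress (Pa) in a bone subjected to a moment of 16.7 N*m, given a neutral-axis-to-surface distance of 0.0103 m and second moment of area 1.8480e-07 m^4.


sigma = M * c / I
sigma = 16.7 * 0.0103 / 1.8480e-07
M * c = 0.1720
sigma = 930790.0433


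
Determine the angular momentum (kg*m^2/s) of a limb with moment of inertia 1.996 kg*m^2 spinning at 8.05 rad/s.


L = I * omega
L = 1.996 * 8.05
L = 16.0678


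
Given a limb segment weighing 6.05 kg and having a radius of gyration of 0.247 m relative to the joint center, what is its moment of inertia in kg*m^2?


I = m * k^2
I = 6.05 * 0.247^2
k^2 = 0.0610
I = 0.3691


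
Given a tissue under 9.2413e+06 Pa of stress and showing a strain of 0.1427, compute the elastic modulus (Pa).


E = stress / strain
E = 9.2413e+06 / 0.1427
E = 6.4760e+07


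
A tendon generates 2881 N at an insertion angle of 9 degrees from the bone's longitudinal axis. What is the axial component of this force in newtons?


F_eff = F_tendon * cos(theta)
theta = 9 deg = 0.1571 rad
cos(theta) = 0.9877
F_eff = 2881 * 0.9877
F_eff = 2845.5301


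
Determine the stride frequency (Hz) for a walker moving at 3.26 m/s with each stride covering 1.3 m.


f = v / stride_length
f = 3.26 / 1.3
f = 2.5077


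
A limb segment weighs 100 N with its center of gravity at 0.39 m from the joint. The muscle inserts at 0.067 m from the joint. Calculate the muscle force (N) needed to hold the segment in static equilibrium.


F_muscle = W * d_load / d_muscle
F_muscle = 100 * 0.39 / 0.067
Numerator = 39.0000
F_muscle = 582.0896


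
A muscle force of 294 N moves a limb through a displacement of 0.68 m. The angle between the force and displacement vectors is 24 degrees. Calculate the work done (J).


W = F * d * cos(theta)
theta = 24 deg = 0.4189 rad
cos(theta) = 0.9135
W = 294 * 0.68 * 0.9135
W = 182.6360


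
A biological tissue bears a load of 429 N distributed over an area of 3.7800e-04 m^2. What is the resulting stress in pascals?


stress = F / A
stress = 429 / 3.7800e-04
stress = 1.1349e+06


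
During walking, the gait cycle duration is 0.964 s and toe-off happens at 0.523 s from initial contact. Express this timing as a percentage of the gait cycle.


pct = (event_time / cycle_time) * 100
pct = (0.523 / 0.964) * 100
ratio = 0.5425
pct = 54.2531


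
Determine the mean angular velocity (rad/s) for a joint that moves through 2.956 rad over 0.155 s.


omega = delta_theta / delta_t
omega = 2.956 / 0.155
omega = 19.0710


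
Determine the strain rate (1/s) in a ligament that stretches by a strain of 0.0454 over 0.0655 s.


strain_rate = delta_strain / delta_t
strain_rate = 0.0454 / 0.0655
strain_rate = 0.6931


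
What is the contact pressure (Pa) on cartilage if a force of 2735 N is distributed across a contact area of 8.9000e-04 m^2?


P = F / A
P = 2735 / 8.9000e-04
P = 3.0730e+06


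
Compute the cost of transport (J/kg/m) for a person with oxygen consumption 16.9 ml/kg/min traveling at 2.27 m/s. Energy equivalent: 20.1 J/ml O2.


Power per kg = VO2 * 20.1 / 60
Power per kg = 16.9 * 20.1 / 60 = 5.6615 W/kg
Cost = power_per_kg / speed
Cost = 5.6615 / 2.27
Cost = 2.4941


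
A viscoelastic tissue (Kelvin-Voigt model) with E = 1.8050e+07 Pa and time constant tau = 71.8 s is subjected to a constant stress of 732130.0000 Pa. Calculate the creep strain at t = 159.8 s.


epsilon(t) = (sigma/E) * (1 - exp(-t/tau))
sigma/E = 732130.0000 / 1.8050e+07 = 0.0406
exp(-t/tau) = exp(-159.8 / 71.8) = 0.1080
epsilon = 0.0406 * (1 - 0.1080)
epsilon = 0.0362


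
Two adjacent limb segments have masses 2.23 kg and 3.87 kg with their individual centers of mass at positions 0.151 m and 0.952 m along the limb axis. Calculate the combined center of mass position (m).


COM = (m1*x1 + m2*x2) / (m1 + m2)
COM = (2.23*0.151 + 3.87*0.952) / (2.23 + 3.87)
Numerator = 4.0210
Denominator = 6.1000
COM = 0.6592


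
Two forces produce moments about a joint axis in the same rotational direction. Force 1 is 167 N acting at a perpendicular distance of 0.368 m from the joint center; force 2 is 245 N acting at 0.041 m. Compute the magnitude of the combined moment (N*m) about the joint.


M = F1 * d1 + F2 * d2
M = 167 * 0.368 + 245 * 0.041
M = 61.4560 + 10.0450
M = 71.5010


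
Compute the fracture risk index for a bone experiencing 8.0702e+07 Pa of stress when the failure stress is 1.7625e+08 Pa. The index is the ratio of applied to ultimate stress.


FRI = applied / ultimate
FRI = 8.0702e+07 / 1.7625e+08
FRI = 0.4579


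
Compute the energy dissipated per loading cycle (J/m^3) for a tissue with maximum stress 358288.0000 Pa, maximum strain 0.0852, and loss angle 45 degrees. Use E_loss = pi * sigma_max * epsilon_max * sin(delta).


E_loss = pi * sigma_max * epsilon_max * sin(delta)
delta = 45 deg = 0.7854 rad
sin(delta) = 0.7071
E_loss = pi * 358288.0000 * 0.0852 * 0.7071
E_loss = 67812.0280


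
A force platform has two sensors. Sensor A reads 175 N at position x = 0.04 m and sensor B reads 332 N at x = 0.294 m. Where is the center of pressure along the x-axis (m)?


COP_x = (F1*x1 + F2*x2) / (F1 + F2)
COP_x = (175*0.04 + 332*0.294) / (175 + 332)
Numerator = 104.6080
Denominator = 507
COP_x = 0.2063


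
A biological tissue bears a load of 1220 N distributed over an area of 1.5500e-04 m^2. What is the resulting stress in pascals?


stress = F / A
stress = 1220 / 1.5500e-04
stress = 7.8710e+06


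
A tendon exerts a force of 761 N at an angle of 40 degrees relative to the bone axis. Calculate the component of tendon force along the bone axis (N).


F_eff = F_tendon * cos(theta)
theta = 40 deg = 0.6981 rad
cos(theta) = 0.7660
F_eff = 761 * 0.7660
F_eff = 582.9598


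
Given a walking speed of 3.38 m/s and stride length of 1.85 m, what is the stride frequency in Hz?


f = v / stride_length
f = 3.38 / 1.85
f = 1.8270


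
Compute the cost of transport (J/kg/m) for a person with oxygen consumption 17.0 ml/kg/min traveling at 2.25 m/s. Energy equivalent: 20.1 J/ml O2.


Power per kg = VO2 * 20.1 / 60
Power per kg = 17.0 * 20.1 / 60 = 5.6950 W/kg
Cost = power_per_kg / speed
Cost = 5.6950 / 2.25
Cost = 2.5311


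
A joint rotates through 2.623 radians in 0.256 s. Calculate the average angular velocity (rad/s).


omega = delta_theta / delta_t
omega = 2.623 / 0.256
omega = 10.2461


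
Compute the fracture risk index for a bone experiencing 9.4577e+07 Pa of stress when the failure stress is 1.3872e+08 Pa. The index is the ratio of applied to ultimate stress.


FRI = applied / ultimate
FRI = 9.4577e+07 / 1.3872e+08
FRI = 0.6818


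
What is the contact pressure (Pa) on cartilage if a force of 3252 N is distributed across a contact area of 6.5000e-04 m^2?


P = F / A
P = 3252 / 6.5000e-04
P = 5.0031e+06


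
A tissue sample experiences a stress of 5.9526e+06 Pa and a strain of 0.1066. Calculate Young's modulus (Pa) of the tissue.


E = stress / strain
E = 5.9526e+06 / 0.1066
E = 5.5841e+07


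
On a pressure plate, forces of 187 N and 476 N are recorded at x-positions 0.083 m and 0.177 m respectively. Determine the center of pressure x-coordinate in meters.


COP_x = (F1*x1 + F2*x2) / (F1 + F2)
COP_x = (187*0.083 + 476*0.177) / (187 + 476)
Numerator = 99.7730
Denominator = 663
COP_x = 0.1505


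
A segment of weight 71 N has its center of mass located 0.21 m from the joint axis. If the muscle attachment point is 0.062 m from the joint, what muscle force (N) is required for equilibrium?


F_muscle = W * d_load / d_muscle
F_muscle = 71 * 0.21 / 0.062
Numerator = 14.9100
F_muscle = 240.4839


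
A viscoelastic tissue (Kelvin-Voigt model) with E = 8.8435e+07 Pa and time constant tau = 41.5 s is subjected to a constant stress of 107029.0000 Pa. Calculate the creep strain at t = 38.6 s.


epsilon(t) = (sigma/E) * (1 - exp(-t/tau))
sigma/E = 107029.0000 / 8.8435e+07 = 0.0012
exp(-t/tau) = exp(-38.6 / 41.5) = 0.3945
epsilon = 0.0012 * (1 - 0.3945)
epsilon = 7.3280e-04


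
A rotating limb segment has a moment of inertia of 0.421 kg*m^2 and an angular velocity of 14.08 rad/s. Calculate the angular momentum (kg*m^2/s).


L = I * omega
L = 0.421 * 14.08
L = 5.9277


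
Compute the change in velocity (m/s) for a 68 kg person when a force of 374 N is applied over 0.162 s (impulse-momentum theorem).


J = F * dt = 374 * 0.162 = 60.5880 N*s
delta_v = J / m
delta_v = 60.5880 / 68
delta_v = 0.8910


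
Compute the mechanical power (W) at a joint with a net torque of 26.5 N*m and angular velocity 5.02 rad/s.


P = M * omega
P = 26.5 * 5.02
P = 133.0300


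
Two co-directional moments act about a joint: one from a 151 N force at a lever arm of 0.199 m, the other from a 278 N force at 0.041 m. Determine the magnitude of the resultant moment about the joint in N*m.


M = F1 * d1 + F2 * d2
M = 151 * 0.199 + 278 * 0.041
M = 30.0490 + 11.3980
M = 41.4470


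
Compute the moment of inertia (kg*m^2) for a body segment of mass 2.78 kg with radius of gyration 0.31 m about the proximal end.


I = m * k^2
I = 2.78 * 0.31^2
k^2 = 0.0961
I = 0.2672


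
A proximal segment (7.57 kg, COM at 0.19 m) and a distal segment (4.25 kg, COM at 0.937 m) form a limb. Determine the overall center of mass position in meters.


COM = (m1*x1 + m2*x2) / (m1 + m2)
COM = (7.57*0.19 + 4.25*0.937) / (7.57 + 4.25)
Numerator = 5.4206
Denominator = 11.8200
COM = 0.4586


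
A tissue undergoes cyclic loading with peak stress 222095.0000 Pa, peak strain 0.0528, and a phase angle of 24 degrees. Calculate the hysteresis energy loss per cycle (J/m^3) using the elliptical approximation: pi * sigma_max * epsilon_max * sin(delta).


E_loss = pi * sigma_max * epsilon_max * sin(delta)
delta = 24 deg = 0.4189 rad
sin(delta) = 0.4067
E_loss = pi * 222095.0000 * 0.0528 * 0.4067
E_loss = 14984.2799


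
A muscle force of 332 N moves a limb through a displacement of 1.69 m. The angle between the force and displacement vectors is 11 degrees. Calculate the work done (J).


W = F * d * cos(theta)
theta = 11 deg = 0.1920 rad
cos(theta) = 0.9816
W = 332 * 1.69 * 0.9816
W = 550.7714


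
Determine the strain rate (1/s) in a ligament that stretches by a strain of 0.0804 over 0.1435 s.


strain_rate = delta_strain / delta_t
strain_rate = 0.0804 / 0.1435
strain_rate = 0.5603


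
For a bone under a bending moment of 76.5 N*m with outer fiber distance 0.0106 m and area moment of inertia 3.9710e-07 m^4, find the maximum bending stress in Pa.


sigma = M * c / I
sigma = 76.5 * 0.0106 / 3.9710e-07
M * c = 0.8109
sigma = 2.0421e+06


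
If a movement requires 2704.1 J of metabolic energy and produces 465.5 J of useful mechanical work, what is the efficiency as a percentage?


eta = (W_mech / E_meta) * 100
eta = (465.5 / 2704.1) * 100
ratio = 0.1721
eta = 17.2146


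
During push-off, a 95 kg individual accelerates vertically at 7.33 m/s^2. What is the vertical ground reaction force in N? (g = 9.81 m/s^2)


GRF = m * (g + a)
GRF = 95 * (9.81 + 7.33)
GRF = 95 * 17.1400
GRF = 1628.3000


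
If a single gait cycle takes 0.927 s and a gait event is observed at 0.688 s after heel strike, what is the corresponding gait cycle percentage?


pct = (event_time / cycle_time) * 100
pct = (0.688 / 0.927) * 100
ratio = 0.7422
pct = 74.2179


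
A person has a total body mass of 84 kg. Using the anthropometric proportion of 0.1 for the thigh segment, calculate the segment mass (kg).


m_segment = body_mass * fraction
m_segment = 84 * 0.1
m_segment = 8.4000


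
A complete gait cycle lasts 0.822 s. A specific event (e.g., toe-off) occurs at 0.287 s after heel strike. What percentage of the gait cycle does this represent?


pct = (event_time / cycle_time) * 100
pct = (0.287 / 0.822) * 100
ratio = 0.3491
pct = 34.9148


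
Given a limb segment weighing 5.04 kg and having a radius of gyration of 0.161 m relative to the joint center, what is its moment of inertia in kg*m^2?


I = m * k^2
I = 5.04 * 0.161^2
k^2 = 0.0259
I = 0.1306


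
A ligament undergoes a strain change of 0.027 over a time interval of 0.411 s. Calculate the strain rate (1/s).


strain_rate = delta_strain / delta_t
strain_rate = 0.027 / 0.411
strain_rate = 0.0657


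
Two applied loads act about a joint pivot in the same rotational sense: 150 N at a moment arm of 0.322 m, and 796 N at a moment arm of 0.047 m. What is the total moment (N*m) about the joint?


M = F1 * d1 + F2 * d2
M = 150 * 0.322 + 796 * 0.047
M = 48.3000 + 37.4120
M = 85.7120


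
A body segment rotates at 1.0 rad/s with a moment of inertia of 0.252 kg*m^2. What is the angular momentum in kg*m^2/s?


L = I * omega
L = 0.252 * 1.0
L = 0.2520


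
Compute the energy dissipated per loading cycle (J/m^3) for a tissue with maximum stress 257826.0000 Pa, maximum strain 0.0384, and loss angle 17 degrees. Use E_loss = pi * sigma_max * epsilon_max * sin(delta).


E_loss = pi * sigma_max * epsilon_max * sin(delta)
delta = 17 deg = 0.2967 rad
sin(delta) = 0.2924
E_loss = pi * 257826.0000 * 0.0384 * 0.2924
E_loss = 9093.7529


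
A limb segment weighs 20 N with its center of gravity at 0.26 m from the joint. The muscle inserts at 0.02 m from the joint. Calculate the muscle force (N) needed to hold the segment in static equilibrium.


F_muscle = W * d_load / d_muscle
F_muscle = 20 * 0.26 / 0.02
Numerator = 5.2000
F_muscle = 260.0000


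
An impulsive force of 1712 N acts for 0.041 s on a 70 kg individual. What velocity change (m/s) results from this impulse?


J = F * dt = 1712 * 0.041 = 70.1920 N*s
delta_v = J / m
delta_v = 70.1920 / 70
delta_v = 1.0027


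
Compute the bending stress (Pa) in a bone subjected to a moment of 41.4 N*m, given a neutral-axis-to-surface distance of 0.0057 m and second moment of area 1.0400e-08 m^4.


sigma = M * c / I
sigma = 41.4 * 0.0057 / 1.0400e-08
M * c = 0.2360
sigma = 2.2690e+07


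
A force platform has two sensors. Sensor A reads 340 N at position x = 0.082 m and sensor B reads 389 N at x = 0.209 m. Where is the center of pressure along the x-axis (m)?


COP_x = (F1*x1 + F2*x2) / (F1 + F2)
COP_x = (340*0.082 + 389*0.209) / (340 + 389)
Numerator = 109.1810
Denominator = 729
COP_x = 0.1498


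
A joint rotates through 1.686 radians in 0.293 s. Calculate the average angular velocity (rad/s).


omega = delta_theta / delta_t
omega = 1.686 / 0.293
omega = 5.7543


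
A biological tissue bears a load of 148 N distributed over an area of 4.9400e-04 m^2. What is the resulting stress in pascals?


stress = F / A
stress = 148 / 4.9400e-04
stress = 299595.1417


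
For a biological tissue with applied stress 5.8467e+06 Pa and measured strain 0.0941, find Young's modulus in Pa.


E = stress / strain
E = 5.8467e+06 / 0.0941
E = 6.2133e+07


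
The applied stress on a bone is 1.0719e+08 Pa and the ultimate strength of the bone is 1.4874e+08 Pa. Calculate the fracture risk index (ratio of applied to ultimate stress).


FRI = applied / ultimate
FRI = 1.0719e+08 / 1.4874e+08
FRI = 0.7207


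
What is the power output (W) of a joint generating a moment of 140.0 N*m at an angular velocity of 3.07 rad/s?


P = M * omega
P = 140.0 * 3.07
P = 429.8000


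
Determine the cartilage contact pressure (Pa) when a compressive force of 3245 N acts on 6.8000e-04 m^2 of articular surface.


P = F / A
P = 3245 / 6.8000e-04
P = 4.7721e+06


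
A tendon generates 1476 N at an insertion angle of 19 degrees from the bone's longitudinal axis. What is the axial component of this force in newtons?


F_eff = F_tendon * cos(theta)
theta = 19 deg = 0.3316 rad
cos(theta) = 0.9455
F_eff = 1476 * 0.9455
F_eff = 1395.5854


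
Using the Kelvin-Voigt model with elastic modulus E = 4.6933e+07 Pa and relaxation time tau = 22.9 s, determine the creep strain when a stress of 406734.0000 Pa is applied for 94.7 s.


epsilon(t) = (sigma/E) * (1 - exp(-t/tau))
sigma/E = 406734.0000 / 4.6933e+07 = 0.0087
exp(-t/tau) = exp(-94.7 / 22.9) = 0.0160
epsilon = 0.0087 * (1 - 0.0160)
epsilon = 0.0085


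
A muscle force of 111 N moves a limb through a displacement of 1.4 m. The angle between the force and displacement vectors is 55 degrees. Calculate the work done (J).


W = F * d * cos(theta)
theta = 55 deg = 0.9599 rad
cos(theta) = 0.5736
W = 111 * 1.4 * 0.5736
W = 89.1338


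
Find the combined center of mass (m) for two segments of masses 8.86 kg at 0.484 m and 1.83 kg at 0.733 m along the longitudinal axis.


COM = (m1*x1 + m2*x2) / (m1 + m2)
COM = (8.86*0.484 + 1.83*0.733) / (8.86 + 1.83)
Numerator = 5.6296
Denominator = 10.6900
COM = 0.5266


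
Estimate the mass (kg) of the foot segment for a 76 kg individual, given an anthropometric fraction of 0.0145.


m_segment = body_mass * fraction
m_segment = 76 * 0.0145
m_segment = 1.1020


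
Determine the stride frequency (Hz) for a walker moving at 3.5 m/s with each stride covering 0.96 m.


f = v / stride_length
f = 3.5 / 0.96
f = 3.6458


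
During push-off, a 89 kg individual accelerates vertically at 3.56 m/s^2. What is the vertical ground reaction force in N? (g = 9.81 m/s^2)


GRF = m * (g + a)
GRF = 89 * (9.81 + 3.56)
GRF = 89 * 13.3700
GRF = 1189.9300


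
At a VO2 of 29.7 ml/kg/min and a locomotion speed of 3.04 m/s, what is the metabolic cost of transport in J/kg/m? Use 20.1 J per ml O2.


Power per kg = VO2 * 20.1 / 60
Power per kg = 29.7 * 20.1 / 60 = 9.9495 W/kg
Cost = power_per_kg / speed
Cost = 9.9495 / 3.04
Cost = 3.2729


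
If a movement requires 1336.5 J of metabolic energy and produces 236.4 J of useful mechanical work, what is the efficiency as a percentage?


eta = (W_mech / E_meta) * 100
eta = (236.4 / 1336.5) * 100
ratio = 0.1769
eta = 17.6880


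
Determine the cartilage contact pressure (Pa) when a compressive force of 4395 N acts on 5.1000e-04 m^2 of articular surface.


P = F / A
P = 4395 / 5.1000e-04
P = 8.6176e+06


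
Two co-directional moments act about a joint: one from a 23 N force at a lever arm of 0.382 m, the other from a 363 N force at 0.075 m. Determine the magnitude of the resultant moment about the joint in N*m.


M = F1 * d1 + F2 * d2
M = 23 * 0.382 + 363 * 0.075
M = 8.7860 + 27.2250
M = 36.0110


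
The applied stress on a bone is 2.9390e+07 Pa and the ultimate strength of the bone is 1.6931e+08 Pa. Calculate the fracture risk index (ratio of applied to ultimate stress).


FRI = applied / ultimate
FRI = 2.9390e+07 / 1.6931e+08
FRI = 0.1736


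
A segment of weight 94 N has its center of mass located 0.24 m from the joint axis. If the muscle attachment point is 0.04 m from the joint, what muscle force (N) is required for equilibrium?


F_muscle = W * d_load / d_muscle
F_muscle = 94 * 0.24 / 0.04
Numerator = 22.5600
F_muscle = 564.0000


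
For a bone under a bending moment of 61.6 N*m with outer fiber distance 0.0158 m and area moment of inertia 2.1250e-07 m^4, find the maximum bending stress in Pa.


sigma = M * c / I
sigma = 61.6 * 0.0158 / 2.1250e-07
M * c = 0.9733
sigma = 4.5801e+06


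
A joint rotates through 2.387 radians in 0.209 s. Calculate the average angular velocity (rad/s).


omega = delta_theta / delta_t
omega = 2.387 / 0.209
omega = 11.4211


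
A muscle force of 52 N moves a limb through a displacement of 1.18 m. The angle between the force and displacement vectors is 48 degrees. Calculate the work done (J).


W = F * d * cos(theta)
theta = 48 deg = 0.8378 rad
cos(theta) = 0.6691
W = 52 * 1.18 * 0.6691
W = 41.0579


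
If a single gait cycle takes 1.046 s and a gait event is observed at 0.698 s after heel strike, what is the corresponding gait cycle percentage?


pct = (event_time / cycle_time) * 100
pct = (0.698 / 1.046) * 100
ratio = 0.6673
pct = 66.7304


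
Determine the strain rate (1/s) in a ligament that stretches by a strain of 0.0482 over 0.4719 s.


strain_rate = delta_strain / delta_t
strain_rate = 0.0482 / 0.4719
strain_rate = 0.1021


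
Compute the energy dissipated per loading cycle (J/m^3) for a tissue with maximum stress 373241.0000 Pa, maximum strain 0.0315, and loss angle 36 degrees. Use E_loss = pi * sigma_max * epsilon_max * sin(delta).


E_loss = pi * sigma_max * epsilon_max * sin(delta)
delta = 36 deg = 0.6283 rad
sin(delta) = 0.5878
E_loss = pi * 373241.0000 * 0.0315 * 0.5878
E_loss = 21710.4315


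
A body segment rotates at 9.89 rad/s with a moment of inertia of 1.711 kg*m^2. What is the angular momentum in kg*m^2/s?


L = I * omega
L = 1.711 * 9.89
L = 16.9218


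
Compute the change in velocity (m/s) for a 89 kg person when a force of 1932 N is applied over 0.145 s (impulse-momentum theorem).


J = F * dt = 1932 * 0.145 = 280.1400 N*s
delta_v = J / m
delta_v = 280.1400 / 89
delta_v = 3.1476


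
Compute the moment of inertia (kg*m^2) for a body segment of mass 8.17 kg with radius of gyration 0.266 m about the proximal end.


I = m * k^2
I = 8.17 * 0.266^2
k^2 = 0.0708
I = 0.5781


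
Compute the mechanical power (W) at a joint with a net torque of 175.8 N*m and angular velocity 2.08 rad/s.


P = M * omega
P = 175.8 * 2.08
P = 365.6640


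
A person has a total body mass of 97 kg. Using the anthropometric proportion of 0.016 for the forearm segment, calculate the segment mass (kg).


m_segment = body_mass * fraction
m_segment = 97 * 0.016
m_segment = 1.5520


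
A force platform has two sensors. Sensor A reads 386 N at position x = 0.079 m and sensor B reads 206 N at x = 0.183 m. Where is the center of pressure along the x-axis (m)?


COP_x = (F1*x1 + F2*x2) / (F1 + F2)
COP_x = (386*0.079 + 206*0.183) / (386 + 206)
Numerator = 68.1920
Denominator = 592
COP_x = 0.1152


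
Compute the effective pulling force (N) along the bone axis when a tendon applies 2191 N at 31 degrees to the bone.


F_eff = F_tendon * cos(theta)
theta = 31 deg = 0.5411 rad
cos(theta) = 0.8572
F_eff = 2191 * 0.8572
F_eff = 1878.0536


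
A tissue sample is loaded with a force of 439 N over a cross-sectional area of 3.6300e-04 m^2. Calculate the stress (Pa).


stress = F / A
stress = 439 / 3.6300e-04
stress = 1.2094e+06


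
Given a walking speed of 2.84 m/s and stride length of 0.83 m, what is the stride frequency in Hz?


f = v / stride_length
f = 2.84 / 0.83
f = 3.4217


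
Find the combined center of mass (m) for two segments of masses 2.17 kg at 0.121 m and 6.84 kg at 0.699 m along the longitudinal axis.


COM = (m1*x1 + m2*x2) / (m1 + m2)
COM = (2.17*0.121 + 6.84*0.699) / (2.17 + 6.84)
Numerator = 5.0437
Denominator = 9.0100
COM = 0.5598


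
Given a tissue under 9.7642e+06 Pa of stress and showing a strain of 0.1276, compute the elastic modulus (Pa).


E = stress / strain
E = 9.7642e+06 / 0.1276
E = 7.6522e+07


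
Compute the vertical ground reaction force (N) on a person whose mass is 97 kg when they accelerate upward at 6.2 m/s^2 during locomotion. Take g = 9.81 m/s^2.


GRF = m * (g + a)
GRF = 97 * (9.81 + 6.2)
GRF = 97 * 16.0100
GRF = 1552.9700


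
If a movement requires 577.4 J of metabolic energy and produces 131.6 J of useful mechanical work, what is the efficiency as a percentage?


eta = (W_mech / E_meta) * 100
eta = (131.6 / 577.4) * 100
ratio = 0.2279
eta = 22.7918


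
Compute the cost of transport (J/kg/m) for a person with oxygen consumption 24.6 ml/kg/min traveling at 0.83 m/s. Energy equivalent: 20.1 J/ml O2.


Power per kg = VO2 * 20.1 / 60
Power per kg = 24.6 * 20.1 / 60 = 8.2410 W/kg
Cost = power_per_kg / speed
Cost = 8.2410 / 0.83
Cost = 9.9289


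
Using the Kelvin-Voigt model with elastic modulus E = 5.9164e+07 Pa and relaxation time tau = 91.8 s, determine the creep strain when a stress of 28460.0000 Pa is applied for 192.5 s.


epsilon(t) = (sigma/E) * (1 - exp(-t/tau))
sigma/E = 28460.0000 / 5.9164e+07 = 4.8104e-04
exp(-t/tau) = exp(-192.5 / 91.8) = 0.1228
epsilon = 4.8104e-04 * (1 - 0.1228)
epsilon = 4.2195e-04


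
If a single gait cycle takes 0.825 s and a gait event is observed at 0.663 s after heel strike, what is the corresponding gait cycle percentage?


pct = (event_time / cycle_time) * 100
pct = (0.663 / 0.825) * 100
ratio = 0.8036
pct = 80.3636


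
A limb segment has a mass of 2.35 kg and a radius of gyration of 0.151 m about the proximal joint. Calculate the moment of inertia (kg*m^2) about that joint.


I = m * k^2
I = 2.35 * 0.151^2
k^2 = 0.0228
I = 0.0536


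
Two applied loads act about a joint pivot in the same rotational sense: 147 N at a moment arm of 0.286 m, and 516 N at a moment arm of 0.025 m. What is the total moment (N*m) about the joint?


M = F1 * d1 + F2 * d2
M = 147 * 0.286 + 516 * 0.025
M = 42.0420 + 12.9000
M = 54.9420


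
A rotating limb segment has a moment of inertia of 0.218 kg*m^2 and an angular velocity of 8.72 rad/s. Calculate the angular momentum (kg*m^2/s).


L = I * omega
L = 0.218 * 8.72
L = 1.9010


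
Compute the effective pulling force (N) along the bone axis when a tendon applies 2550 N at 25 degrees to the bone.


F_eff = F_tendon * cos(theta)
theta = 25 deg = 0.4363 rad
cos(theta) = 0.9063
F_eff = 2550 * 0.9063
F_eff = 2311.0849


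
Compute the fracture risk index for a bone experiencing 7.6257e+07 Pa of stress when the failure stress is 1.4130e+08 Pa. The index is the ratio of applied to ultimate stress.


FRI = applied / ultimate
FRI = 7.6257e+07 / 1.4130e+08
FRI = 0.5397


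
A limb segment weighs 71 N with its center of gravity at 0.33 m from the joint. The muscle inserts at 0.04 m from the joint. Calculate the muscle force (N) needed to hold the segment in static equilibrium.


F_muscle = W * d_load / d_muscle
F_muscle = 71 * 0.33 / 0.04
Numerator = 23.4300
F_muscle = 585.7500


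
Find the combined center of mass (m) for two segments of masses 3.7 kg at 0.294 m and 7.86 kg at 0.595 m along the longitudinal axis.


COM = (m1*x1 + m2*x2) / (m1 + m2)
COM = (3.7*0.294 + 7.86*0.595) / (3.7 + 7.86)
Numerator = 5.7645
Denominator = 11.5600
COM = 0.4987


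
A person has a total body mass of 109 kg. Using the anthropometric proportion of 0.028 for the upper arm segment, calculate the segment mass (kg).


m_segment = body_mass * fraction
m_segment = 109 * 0.028
m_segment = 3.0520


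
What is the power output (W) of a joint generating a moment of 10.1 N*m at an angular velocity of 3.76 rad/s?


P = M * omega
P = 10.1 * 3.76
P = 37.9760


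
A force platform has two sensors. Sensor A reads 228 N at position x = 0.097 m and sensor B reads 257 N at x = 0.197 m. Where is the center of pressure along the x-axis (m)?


COP_x = (F1*x1 + F2*x2) / (F1 + F2)
COP_x = (228*0.097 + 257*0.197) / (228 + 257)
Numerator = 72.7450
Denominator = 485
COP_x = 0.1500


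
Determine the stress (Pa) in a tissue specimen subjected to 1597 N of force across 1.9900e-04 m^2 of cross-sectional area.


stress = F / A
stress = 1597 / 1.9900e-04
stress = 8.0251e+06


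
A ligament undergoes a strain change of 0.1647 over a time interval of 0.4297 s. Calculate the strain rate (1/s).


strain_rate = delta_strain / delta_t
strain_rate = 0.1647 / 0.4297
strain_rate = 0.3833


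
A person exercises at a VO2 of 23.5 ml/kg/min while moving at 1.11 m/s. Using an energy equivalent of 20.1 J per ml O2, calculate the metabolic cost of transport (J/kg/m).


Power per kg = VO2 * 20.1 / 60
Power per kg = 23.5 * 20.1 / 60 = 7.8725 W/kg
Cost = power_per_kg / speed
Cost = 7.8725 / 1.11
Cost = 7.0923


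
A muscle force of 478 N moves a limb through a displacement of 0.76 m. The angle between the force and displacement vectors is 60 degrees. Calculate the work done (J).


W = F * d * cos(theta)
theta = 60 deg = 1.0472 rad
cos(theta) = 0.5000
W = 478 * 0.76 * 0.5000
W = 181.6400


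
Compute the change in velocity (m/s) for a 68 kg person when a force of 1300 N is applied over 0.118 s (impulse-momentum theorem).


J = F * dt = 1300 * 0.118 = 153.4000 N*s
delta_v = J / m
delta_v = 153.4000 / 68
delta_v = 2.2559


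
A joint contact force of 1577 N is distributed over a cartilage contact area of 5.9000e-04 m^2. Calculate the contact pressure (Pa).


P = F / A
P = 1577 / 5.9000e-04
P = 2.6729e+06


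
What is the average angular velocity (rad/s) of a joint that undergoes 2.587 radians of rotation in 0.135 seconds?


omega = delta_theta / delta_t
omega = 2.587 / 0.135
omega = 19.1630


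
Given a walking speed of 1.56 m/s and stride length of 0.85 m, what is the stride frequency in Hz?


f = v / stride_length
f = 1.56 / 0.85
f = 1.8353


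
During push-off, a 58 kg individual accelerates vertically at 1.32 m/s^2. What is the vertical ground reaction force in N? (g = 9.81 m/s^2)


GRF = m * (g + a)
GRF = 58 * (9.81 + 1.32)
GRF = 58 * 11.1300
GRF = 645.5400


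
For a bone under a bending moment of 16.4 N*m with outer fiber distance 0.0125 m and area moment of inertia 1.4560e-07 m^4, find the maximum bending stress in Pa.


sigma = M * c / I
sigma = 16.4 * 0.0125 / 1.4560e-07
M * c = 0.2050
sigma = 1.4080e+06


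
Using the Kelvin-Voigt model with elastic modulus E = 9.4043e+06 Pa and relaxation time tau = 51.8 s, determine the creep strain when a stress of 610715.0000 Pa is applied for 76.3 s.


epsilon(t) = (sigma/E) * (1 - exp(-t/tau))
sigma/E = 610715.0000 / 9.4043e+06 = 0.0649
exp(-t/tau) = exp(-76.3 / 51.8) = 0.2292
epsilon = 0.0649 * (1 - 0.2292)
epsilon = 0.0501


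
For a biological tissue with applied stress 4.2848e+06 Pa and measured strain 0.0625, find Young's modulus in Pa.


E = stress / strain
E = 4.2848e+06 / 0.0625
E = 6.8557e+07


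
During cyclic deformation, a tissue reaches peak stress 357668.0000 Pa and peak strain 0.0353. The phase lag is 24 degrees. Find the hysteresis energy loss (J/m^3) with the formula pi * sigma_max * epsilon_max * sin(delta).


E_loss = pi * sigma_max * epsilon_max * sin(delta)
delta = 24 deg = 0.4189 rad
sin(delta) = 0.4067
E_loss = pi * 357668.0000 * 0.0353 * 0.4067
E_loss = 16133.1051


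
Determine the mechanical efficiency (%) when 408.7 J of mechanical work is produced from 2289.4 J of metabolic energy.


eta = (W_mech / E_meta) * 100
eta = (408.7 / 2289.4) * 100
ratio = 0.1785
eta = 17.8518


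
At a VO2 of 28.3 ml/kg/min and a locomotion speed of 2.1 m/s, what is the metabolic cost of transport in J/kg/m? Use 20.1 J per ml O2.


Power per kg = VO2 * 20.1 / 60
Power per kg = 28.3 * 20.1 / 60 = 9.4805 W/kg
Cost = power_per_kg / speed
Cost = 9.4805 / 2.1
Cost = 4.5145


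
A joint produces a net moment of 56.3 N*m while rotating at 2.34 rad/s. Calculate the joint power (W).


P = M * omega
P = 56.3 * 2.34
P = 131.7420


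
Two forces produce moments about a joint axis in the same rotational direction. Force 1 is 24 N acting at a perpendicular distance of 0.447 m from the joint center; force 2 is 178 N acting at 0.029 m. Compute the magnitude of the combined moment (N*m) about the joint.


M = F1 * d1 + F2 * d2
M = 24 * 0.447 + 178 * 0.029
M = 10.7280 + 5.1620
M = 15.8900


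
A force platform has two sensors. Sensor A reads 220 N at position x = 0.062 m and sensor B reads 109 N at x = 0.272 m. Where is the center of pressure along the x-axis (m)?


COP_x = (F1*x1 + F2*x2) / (F1 + F2)
COP_x = (220*0.062 + 109*0.272) / (220 + 109)
Numerator = 43.2880
Denominator = 329
COP_x = 0.1316


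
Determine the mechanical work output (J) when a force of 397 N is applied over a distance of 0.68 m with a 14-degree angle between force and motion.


W = F * d * cos(theta)
theta = 14 deg = 0.2443 rad
cos(theta) = 0.9703
W = 397 * 0.68 * 0.9703
W = 261.9410


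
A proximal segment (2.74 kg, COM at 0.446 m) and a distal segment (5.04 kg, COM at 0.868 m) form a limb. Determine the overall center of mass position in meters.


COM = (m1*x1 + m2*x2) / (m1 + m2)
COM = (2.74*0.446 + 5.04*0.868) / (2.74 + 5.04)
Numerator = 5.5968
Denominator = 7.7800
COM = 0.7194


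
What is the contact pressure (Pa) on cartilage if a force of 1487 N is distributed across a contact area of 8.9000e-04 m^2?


P = F / A
P = 1487 / 8.9000e-04
P = 1.6708e+06


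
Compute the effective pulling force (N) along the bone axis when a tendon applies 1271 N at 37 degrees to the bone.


F_eff = F_tendon * cos(theta)
theta = 37 deg = 0.6458 rad
cos(theta) = 0.7986
F_eff = 1271 * 0.7986
F_eff = 1015.0657


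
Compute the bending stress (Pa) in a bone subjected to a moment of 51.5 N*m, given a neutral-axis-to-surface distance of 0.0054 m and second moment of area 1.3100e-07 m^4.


sigma = M * c / I
sigma = 51.5 * 0.0054 / 1.3100e-07
M * c = 0.2781
sigma = 2.1229e+06


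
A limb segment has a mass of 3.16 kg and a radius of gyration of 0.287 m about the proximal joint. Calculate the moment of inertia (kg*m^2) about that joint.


I = m * k^2
I = 3.16 * 0.287^2
k^2 = 0.0824
I = 0.2603


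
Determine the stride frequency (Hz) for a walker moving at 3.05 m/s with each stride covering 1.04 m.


f = v / stride_length
f = 3.05 / 1.04
f = 2.9327


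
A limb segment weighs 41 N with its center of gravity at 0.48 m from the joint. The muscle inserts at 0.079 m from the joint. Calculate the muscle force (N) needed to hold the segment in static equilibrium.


F_muscle = W * d_load / d_muscle
F_muscle = 41 * 0.48 / 0.079
Numerator = 19.6800
F_muscle = 249.1139


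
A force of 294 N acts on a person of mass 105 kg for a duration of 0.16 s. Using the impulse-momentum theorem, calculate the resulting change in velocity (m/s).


J = F * dt = 294 * 0.16 = 47.0400 N*s
delta_v = J / m
delta_v = 47.0400 / 105
delta_v = 0.4480


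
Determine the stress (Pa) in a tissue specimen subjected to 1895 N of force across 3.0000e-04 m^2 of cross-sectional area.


stress = F / A
stress = 1895 / 3.0000e-04
stress = 6.3167e+06


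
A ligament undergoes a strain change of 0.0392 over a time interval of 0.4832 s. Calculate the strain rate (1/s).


strain_rate = delta_strain / delta_t
strain_rate = 0.0392 / 0.4832
strain_rate = 0.0811


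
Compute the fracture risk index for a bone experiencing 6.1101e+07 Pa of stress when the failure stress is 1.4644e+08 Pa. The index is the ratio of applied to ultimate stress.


FRI = applied / ultimate
FRI = 6.1101e+07 / 1.4644e+08
FRI = 0.4172


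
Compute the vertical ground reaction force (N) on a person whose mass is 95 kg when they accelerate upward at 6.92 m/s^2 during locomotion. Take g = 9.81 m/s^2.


GRF = m * (g + a)
GRF = 95 * (9.81 + 6.92)
GRF = 95 * 16.7300
GRF = 1589.3500


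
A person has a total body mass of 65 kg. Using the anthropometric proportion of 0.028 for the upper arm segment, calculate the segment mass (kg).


m_segment = body_mass * fraction
m_segment = 65 * 0.028
m_segment = 1.8200


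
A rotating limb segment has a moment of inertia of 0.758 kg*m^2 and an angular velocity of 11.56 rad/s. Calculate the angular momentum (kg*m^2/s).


L = I * omega
L = 0.758 * 11.56
L = 8.7625


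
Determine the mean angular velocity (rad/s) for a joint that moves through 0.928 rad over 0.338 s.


omega = delta_theta / delta_t
omega = 0.928 / 0.338
omega = 2.7456


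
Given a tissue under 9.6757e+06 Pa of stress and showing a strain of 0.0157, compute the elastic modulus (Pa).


E = stress / strain
E = 9.6757e+06 / 0.0157
E = 6.1629e+08


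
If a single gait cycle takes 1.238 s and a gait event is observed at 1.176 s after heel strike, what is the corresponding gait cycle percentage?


pct = (event_time / cycle_time) * 100
pct = (1.176 / 1.238) * 100
ratio = 0.9499
pct = 94.9919


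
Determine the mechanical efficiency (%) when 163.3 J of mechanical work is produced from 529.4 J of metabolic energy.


eta = (W_mech / E_meta) * 100
eta = (163.3 / 529.4) * 100
ratio = 0.3085
eta = 30.8462


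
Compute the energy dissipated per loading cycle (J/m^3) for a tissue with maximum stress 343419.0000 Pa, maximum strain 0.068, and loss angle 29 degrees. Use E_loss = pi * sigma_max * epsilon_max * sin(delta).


E_loss = pi * sigma_max * epsilon_max * sin(delta)
delta = 29 deg = 0.5061 rad
sin(delta) = 0.4848
E_loss = pi * 343419.0000 * 0.068 * 0.4848
E_loss = 35567.5814


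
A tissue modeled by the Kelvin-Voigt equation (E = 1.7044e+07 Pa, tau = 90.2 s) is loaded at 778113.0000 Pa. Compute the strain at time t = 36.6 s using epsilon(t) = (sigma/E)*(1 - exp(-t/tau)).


epsilon(t) = (sigma/E) * (1 - exp(-t/tau))
sigma/E = 778113.0000 / 1.7044e+07 = 0.0457
exp(-t/tau) = exp(-36.6 / 90.2) = 0.6665
epsilon = 0.0457 * (1 - 0.6665)
epsilon = 0.0152


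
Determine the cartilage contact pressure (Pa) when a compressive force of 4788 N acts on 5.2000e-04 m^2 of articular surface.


P = F / A
P = 4788 / 5.2000e-04
P = 9.2077e+06


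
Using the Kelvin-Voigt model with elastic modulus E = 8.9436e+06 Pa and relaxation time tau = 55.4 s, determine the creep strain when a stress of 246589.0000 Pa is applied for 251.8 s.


epsilon(t) = (sigma/E) * (1 - exp(-t/tau))
sigma/E = 246589.0000 / 8.9436e+06 = 0.0276
exp(-t/tau) = exp(-251.8 / 55.4) = 0.0106
epsilon = 0.0276 * (1 - 0.0106)
epsilon = 0.0273


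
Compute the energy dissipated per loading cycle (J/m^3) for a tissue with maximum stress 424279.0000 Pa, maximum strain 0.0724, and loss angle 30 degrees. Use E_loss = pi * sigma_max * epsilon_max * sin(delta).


E_loss = pi * sigma_max * epsilon_max * sin(delta)
delta = 30 deg = 0.5236 rad
sin(delta) = 0.5000
E_loss = pi * 424279.0000 * 0.0724 * 0.5000
E_loss = 48251.4068


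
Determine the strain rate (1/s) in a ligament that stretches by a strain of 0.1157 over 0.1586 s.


strain_rate = delta_strain / delta_t
strain_rate = 0.1157 / 0.1586
strain_rate = 0.7295


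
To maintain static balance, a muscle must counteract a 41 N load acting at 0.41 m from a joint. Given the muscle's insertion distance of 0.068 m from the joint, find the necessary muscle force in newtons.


F_muscle = W * d_load / d_muscle
F_muscle = 41 * 0.41 / 0.068
Numerator = 16.8100
F_muscle = 247.2059


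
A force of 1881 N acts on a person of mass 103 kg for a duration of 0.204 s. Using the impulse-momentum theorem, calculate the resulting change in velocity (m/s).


J = F * dt = 1881 * 0.204 = 383.7240 N*s
delta_v = J / m
delta_v = 383.7240 / 103
delta_v = 3.7255
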